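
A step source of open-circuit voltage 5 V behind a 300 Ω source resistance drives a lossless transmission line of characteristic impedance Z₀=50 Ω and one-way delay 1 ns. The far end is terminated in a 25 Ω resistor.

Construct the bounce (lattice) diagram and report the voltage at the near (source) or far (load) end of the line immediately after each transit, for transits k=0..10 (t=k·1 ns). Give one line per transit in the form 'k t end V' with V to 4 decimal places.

0 0 source 0.7143
1 1 load 0.4762
2 2 source 0.3061
3 3 load 0.3628
4 4 source 0.4033
5 5 load 0.3898
6 6 source 0.3802
7 7 load 0.3834
8 8 source 0.3857
9 9 load 0.3849
10 10 source 0.3844

Γ_L=-0.333333, Γ_S=0.714286; launch V₁=5·50/350=0.714286
k=0 src: V=0.7143
k=1 load: inc=0.714286, refl=0.714286·-0.333333=-0.2381; V=0.000000+0.714286+-0.238095=0.4762
k=2 src: inc=-0.238095, refl=-0.238095·0.714286=-0.1701; V=0.714286+-0.238095+-0.170068=0.3061
k=3 load: inc=-0.170068, refl=-0.170068·-0.333333=0.0567; V=0.476190+-0.170068+0.056689=0.3628
k=4 src: inc=0.056689, refl=0.056689·0.714286=0.0405; V=0.306122+0.056689+0.040492=0.4033
k=5 load: inc=0.040492, refl=0.040492·-0.333333=-0.0135; V=0.362812+0.040492+-0.013497=0.3898
k=6 src: inc=-0.013497, refl=-0.013497·0.714286=-0.0096; V=0.403304+-0.013497+-0.009641=0.3802
k=7 load: inc=-0.009641, refl=-0.009641·-0.333333=0.0032; V=0.389807+-0.009641+0.003214=0.3834
k=8 src: inc=0.003214, refl=0.003214·0.714286=0.0023; V=0.380166+0.003214+0.002295=0.3857
k=9 load: inc=0.002295, refl=0.002295·-0.333333=-0.0008; V=0.383379+0.002295+-0.000765=0.3849
k=10 src: inc=-0.000765, refl=-0.000765·0.714286=-0.0005; V=0.385675+-0.000765+-0.000547=0.3844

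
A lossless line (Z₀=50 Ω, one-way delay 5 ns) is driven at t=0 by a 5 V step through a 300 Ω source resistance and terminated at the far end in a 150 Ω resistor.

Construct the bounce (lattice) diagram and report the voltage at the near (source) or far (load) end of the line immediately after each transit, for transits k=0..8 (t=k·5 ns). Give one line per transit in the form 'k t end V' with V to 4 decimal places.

0 0 source 0.7143
1 5 load 1.0714
2 10 source 1.3265
3 15 load 1.4541
4 20 source 1.5452
5 25 load 1.5907
6 30 source 1.6233
7 35 load 1.6396
8 40 source 1.6512

Γ_L=0.500000, Γ_S=0.714286; launch V₁=5·50/350=0.714286
k=0 src: V=0.7143
k=1 load: inc=0.714286, refl=0.714286·0.500000=0.3571; V=0.000000+0.714286+0.357143=1.0714
k=2 src: inc=0.357143, refl=0.357143·0.714286=0.2551; V=0.714286+0.357143+0.255102=1.3265
k=3 load: inc=0.255102, refl=0.255102·0.500000=0.1276; V=1.071429+0.255102+0.127551=1.4541
k=4 src: inc=0.127551, refl=0.127551·0.714286=0.0911; V=1.326531+0.127551+0.091108=1.5452
k=5 load: inc=0.091108, refl=0.091108·0.500000=0.0456; V=1.454082+0.091108+0.045554=1.5907
k=6 src: inc=0.045554, refl=0.045554·0.714286=0.0325; V=1.545190+0.045554+0.032539=1.6233
k=7 load: inc=0.032539, refl=0.032539·0.500000=0.0163; V=1.590743+0.032539+0.016269=1.6396
k=8 src: inc=0.016269, refl=0.016269·0.714286=0.0116; V=1.623282+0.016269+0.011621=1.6512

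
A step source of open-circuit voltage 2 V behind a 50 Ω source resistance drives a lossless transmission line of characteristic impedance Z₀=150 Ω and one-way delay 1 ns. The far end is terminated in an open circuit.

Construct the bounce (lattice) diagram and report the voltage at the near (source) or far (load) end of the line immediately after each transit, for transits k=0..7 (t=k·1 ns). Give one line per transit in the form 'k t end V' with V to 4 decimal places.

0 0 source 1.5000
1 1 load 3.0000
2 2 source 2.2500
3 3 load 1.5000
4 4 source 1.8750
5 5 load 2.2500
6 6 source 2.0625
7 7 load 1.8750

Γ_L=1.000000, Γ_S=-0.500000; launch V₁=2·150/200=1.500000
k=0 src: V=1.5000
k=1 load: inc=1.500000, refl=1.500000·1.000000=1.5000; V=0.000000+1.500000+1.500000=3.0000
k=2 src: inc=1.500000, refl=1.500000·-0.500000=-0.7500; V=1.500000+1.500000+-0.750000=2.2500
k=3 load: inc=-0.750000, refl=-0.750000·1.000000=-0.7500; V=3.000000+-0.750000+-0.750000=1.5000
k=4 src: inc=-0.750000, refl=-0.750000·-0.500000=0.3750; V=2.250000+-0.750000+0.375000=1.8750
k=5 load: inc=0.375000, refl=0.375000·1.000000=0.3750; V=1.500000+0.375000+0.375000=2.2500
k=6 src: inc=0.375000, refl=0.375000·-0.500000=-0.1875; V=1.875000+0.375000+-0.187500=2.0625
k=7 load: inc=-0.187500, refl=-0.187500·1.000000=-0.1875; V=2.250000+-0.187500+-0.187500=1.8750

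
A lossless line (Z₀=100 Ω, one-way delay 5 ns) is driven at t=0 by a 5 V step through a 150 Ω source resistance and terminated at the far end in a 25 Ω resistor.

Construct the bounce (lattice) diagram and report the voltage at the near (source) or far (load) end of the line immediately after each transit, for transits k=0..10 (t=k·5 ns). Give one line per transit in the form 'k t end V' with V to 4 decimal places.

0 0 source 2.0000
1 5 load 0.8000
2 10 source 0.5600
3 15 load 0.7040
4 20 source 0.7328
5 25 load 0.7155
6 30 source 0.7121
7 35 load 0.7141
8 40 source 0.7146
9 45 load 0.7143
10 50 source 0.7143

Γ_L=-0.600000, Γ_S=0.200000; launch V₁=5·100/250=2.000000
k=0 src: V=2.0000
k=1 load: inc=2.000000, refl=2.000000·-0.600000=-1.2000; V=0.000000+2.000000+-1.200000=0.8000
k=2 src: inc=-1.200000, refl=-1.200000·0.200000=-0.2400; V=2.000000+-1.200000+-0.240000=0.5600
k=3 load: inc=-0.240000, refl=-0.240000·-0.600000=0.1440; V=0.800000+-0.240000+0.144000=0.7040
k=4 src: inc=0.144000, refl=0.144000·0.200000=0.0288; V=0.560000+0.144000+0.028800=0.7328
k=5 load: inc=0.028800, refl=0.028800·-0.600000=-0.0173; V=0.704000+0.028800+-0.017280=0.7155
k=6 src: inc=-0.017280, refl=-0.017280·0.200000=-0.0035; V=0.732800+-0.017280+-0.003456=0.7121
k=7 load: inc=-0.003456, refl=-0.003456·-0.600000=0.0021; V=0.715520+-0.003456+0.002074=0.7141
k=8 src: inc=0.002074, refl=0.002074·0.200000=0.0004; V=0.712064+0.002074+0.000415=0.7146
k=9 load: inc=0.000415, refl=0.000415·-0.600000=-0.0002; V=0.714138+0.000415+-0.000249=0.7143
k=10 src: inc=-0.000249, refl=-0.000249·0.200000=-0.0000; V=0.714552+-0.000249+-0.000050=0.7143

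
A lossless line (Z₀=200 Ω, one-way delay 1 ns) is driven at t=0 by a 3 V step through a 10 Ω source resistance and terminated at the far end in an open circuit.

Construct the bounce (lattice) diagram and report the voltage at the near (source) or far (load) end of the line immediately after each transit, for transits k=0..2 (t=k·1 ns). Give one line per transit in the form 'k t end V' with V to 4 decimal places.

0 0 source 2.8571
1 1 load 5.7143
2 2 source 3.1293

Γ_L=1.000000, Γ_S=-0.904762; launch V₁=3·200/210=2.857143
k=0 src: V=2.8571
k=1 load: inc=2.857143, refl=2.857143·1.000000=2.8571; V=0.000000+2.857143+2.857143=5.7143
k=2 src: inc=2.857143, refl=2.857143·-0.904762=-2.5850; V=2.857143+2.857143+-2.585034=3.1293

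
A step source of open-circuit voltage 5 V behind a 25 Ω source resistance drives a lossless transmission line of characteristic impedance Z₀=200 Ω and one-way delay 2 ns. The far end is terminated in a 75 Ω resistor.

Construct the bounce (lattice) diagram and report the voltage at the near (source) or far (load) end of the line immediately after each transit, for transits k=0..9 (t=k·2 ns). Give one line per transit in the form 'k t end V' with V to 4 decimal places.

0 0 source 4.4444
1 2 load 2.4242
2 4 source 3.9955
3 6 load 3.2813
4 8 source 3.8368
5 10 load 3.5843
6 12 source 3.7807
7 14 load 3.6914
8 16 source 3.7608
9 18 load 3.7293

Γ_L=-0.454545, Γ_S=-0.777778; launch V₁=5·200/225=4.444444
k=0 src: V=4.4444
k=1 load: inc=4.444444, refl=4.444444·-0.454545=-2.0202; V=0.000000+4.444444+-2.020202=2.4242
k=2 src: inc=-2.020202, refl=-2.020202·-0.777778=1.5713; V=4.444444+-2.020202+1.571268=3.9955
k=3 load: inc=1.571268, refl=1.571268·-0.454545=-0.7142; V=2.424242+1.571268+-0.714213=3.2813
k=4 src: inc=-0.714213, refl=-0.714213·-0.777778=0.5555; V=3.995511+-0.714213+0.555499=3.8368
k=5 load: inc=0.555499, refl=0.555499·-0.454545=-0.2525; V=3.281298+0.555499+-0.252499=3.5843
k=6 src: inc=-0.252499, refl=-0.252499·-0.777778=0.1964; V=3.836797+-0.252499+0.196388=3.7807
k=7 load: inc=0.196388, refl=0.196388·-0.454545=-0.0893; V=3.584297+0.196388+-0.089267=3.6914
k=8 src: inc=-0.089267, refl=-0.089267·-0.777778=0.0694; V=3.780686+-0.089267+0.069430=3.7608
k=9 load: inc=0.069430, refl=0.069430·-0.454545=-0.0316; V=3.691418+0.069430+-0.031559=3.7293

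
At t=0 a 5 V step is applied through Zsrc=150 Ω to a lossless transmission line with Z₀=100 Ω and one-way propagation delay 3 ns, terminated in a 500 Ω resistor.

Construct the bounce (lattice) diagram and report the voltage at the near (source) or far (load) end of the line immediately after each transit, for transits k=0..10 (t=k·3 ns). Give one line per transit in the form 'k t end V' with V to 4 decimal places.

0 0 source 2.0000
1 3 load 3.3333
2 6 source 3.6000
3 9 load 3.7778
4 12 source 3.8133
5 15 load 3.8370
6 18 source 3.8418
7 21 load 3.8449
8 24 source 3.8456
9 27 load 3.8460
10 30 source 3.8461

Γ_L=0.666667, Γ_S=0.200000; launch V₁=5·100/250=2.000000
k=0 src: V=2.0000
k=1 load: inc=2.000000, refl=2.000000·0.666667=1.3333; V=0.000000+2.000000+1.333333=3.3333
k=2 src: inc=1.333333, refl=1.333333·0.200000=0.2667; V=2.000000+1.333333+0.266667=3.6000
k=3 load: inc=0.266667, refl=0.266667·0.666667=0.1778; V=3.333333+0.266667+0.177778=3.7778
k=4 src: inc=0.177778, refl=0.177778·0.200000=0.0356; V=3.600000+0.177778+0.035556=3.8133
k=5 load: inc=0.035556, refl=0.035556·0.666667=0.0237; V=3.777778+0.035556+0.023704=3.8370
k=6 src: inc=0.023704, refl=0.023704·0.200000=0.0047; V=3.813333+0.023704+0.004741=3.8418
k=7 load: inc=0.004741, refl=0.004741·0.666667=0.0032; V=3.837037+0.004741+0.003160=3.8449
k=8 src: inc=0.003160, refl=0.003160·0.200000=0.0006; V=3.841778+0.003160+0.000632=3.8456
k=9 load: inc=0.000632, refl=0.000632·0.666667=0.0004; V=3.844938+0.000632+0.000421=3.8460
k=10 src: inc=0.000421, refl=0.000421·0.200000=0.0001; V=3.845570+0.000421+0.000084=3.8461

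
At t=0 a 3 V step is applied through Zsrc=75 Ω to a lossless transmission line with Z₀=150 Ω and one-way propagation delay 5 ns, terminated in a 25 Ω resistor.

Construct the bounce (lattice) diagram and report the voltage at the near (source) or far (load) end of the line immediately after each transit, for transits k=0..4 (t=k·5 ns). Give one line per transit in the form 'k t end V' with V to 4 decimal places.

Γ_L=-0.714286, Γ_S=-0.333333; launch V₁=3·150/225=2.000000
k=0 src: V=2.0000
k=1 load: inc=2.000000, refl=2.000000·-0.714286=-1.4286; V=0.000000+2.000000+-1.428571=0.5714
k=2 src: inc=-1.428571, refl=-1.428571·-0.333333=0.4762; V=2.000000+-1.428571+0.476190=1.0476
k=3 load: inc=0.476190, refl=0.476190·-0.714286=-0.3401; V=0.571429+0.476190+-0.340136=0.7075
k=4 src: inc=-0.340136, refl=-0.340136·-0.333333=0.1134; V=1.047619+-0.340136+0.113379=0.8209

0 0 source 2.0000
1 5 load 0.5714
2 10 source 1.0476
3 15 load 0.7075
4 20 source 0.8209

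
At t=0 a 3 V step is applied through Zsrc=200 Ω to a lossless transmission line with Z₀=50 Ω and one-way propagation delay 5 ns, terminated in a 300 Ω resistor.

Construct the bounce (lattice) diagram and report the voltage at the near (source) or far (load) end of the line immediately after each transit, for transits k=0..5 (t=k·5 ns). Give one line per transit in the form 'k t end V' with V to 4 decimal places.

0 0 source 0.6000
1 5 load 1.0286
2 10 source 1.2857
3 15 load 1.4694
4 20 source 1.5796
5 25 load 1.6583

Γ_L=0.714286, Γ_S=0.600000; launch V₁=3·50/250=0.600000
k=0 src: V=0.6000
k=1 load: inc=0.600000, refl=0.600000·0.714286=0.4286; V=0.000000+0.600000+0.428571=1.0286
k=2 src: inc=0.428571, refl=0.428571·0.600000=0.2571; V=0.600000+0.428571+0.257143=1.2857
k=3 load: inc=0.257143, refl=0.257143·0.714286=0.1837; V=1.028571+0.257143+0.183673=1.4694
k=4 src: inc=0.183673, refl=0.183673·0.600000=0.1102; V=1.285714+0.183673+0.110204=1.5796
k=5 load: inc=0.110204, refl=0.110204·0.714286=0.0787; V=1.469388+0.110204+0.078717=1.6583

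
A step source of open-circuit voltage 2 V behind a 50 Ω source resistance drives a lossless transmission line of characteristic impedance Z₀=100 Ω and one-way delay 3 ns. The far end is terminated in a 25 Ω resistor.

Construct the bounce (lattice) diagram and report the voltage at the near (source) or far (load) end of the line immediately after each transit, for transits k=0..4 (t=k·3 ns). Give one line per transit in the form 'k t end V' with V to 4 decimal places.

Γ_L=-0.600000, Γ_S=-0.333333; launch V₁=2·100/150=1.333333
k=0 src: V=1.3333
k=1 load: inc=1.333333, refl=1.333333·-0.600000=-0.8000; V=0.000000+1.333333+-0.800000=0.5333
k=2 src: inc=-0.800000, refl=-0.800000·-0.333333=0.2667; V=1.333333+-0.800000+0.266667=0.8000
k=3 load: inc=0.266667, refl=0.266667·-0.600000=-0.1600; V=0.533333+0.266667+-0.160000=0.6400
k=4 src: inc=-0.160000, refl=-0.160000·-0.333333=0.0533; V=0.800000+-0.160000+0.053333=0.6933

0 0 source 1.3333
1 3 load 0.5333
2 6 source 0.8000
3 9 load 0.6400
4 12 source 0.6933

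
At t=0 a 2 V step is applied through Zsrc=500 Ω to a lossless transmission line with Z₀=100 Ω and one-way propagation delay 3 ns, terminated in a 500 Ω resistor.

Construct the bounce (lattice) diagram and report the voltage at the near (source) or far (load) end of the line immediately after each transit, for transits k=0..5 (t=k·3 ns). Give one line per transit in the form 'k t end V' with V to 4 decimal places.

Γ_L=0.666667, Γ_S=0.666667; launch V₁=2·100/600=0.333333
k=0 src: V=0.3333
k=1 load: inc=0.333333, refl=0.333333·0.666667=0.2222; V=0.000000+0.333333+0.222222=0.5556
k=2 src: inc=0.222222, refl=0.222222·0.666667=0.1481; V=0.333333+0.222222+0.148148=0.7037
k=3 load: inc=0.148148, refl=0.148148·0.666667=0.0988; V=0.555556+0.148148+0.098765=0.8025
k=4 src: inc=0.098765, refl=0.098765·0.666667=0.0658; V=0.703704+0.098765+0.065844=0.8683
k=5 load: inc=0.065844, refl=0.065844·0.666667=0.0439; V=0.802469+0.065844+0.043896=0.9122

0 0 source 0.3333
1 3 load 0.5556
2 6 source 0.7037
3 9 load 0.8025
4 12 source 0.8683
5 15 load 0.9122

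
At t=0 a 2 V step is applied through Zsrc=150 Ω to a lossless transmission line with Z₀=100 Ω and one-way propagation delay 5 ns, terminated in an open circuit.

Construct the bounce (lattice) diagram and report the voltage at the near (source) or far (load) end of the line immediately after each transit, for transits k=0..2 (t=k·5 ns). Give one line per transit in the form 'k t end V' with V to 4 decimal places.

0 0 source 0.8000
1 5 load 1.6000
2 10 source 1.7600

Γ_L=1.000000, Γ_S=0.200000; launch V₁=2·100/250=0.800000
k=0 src: V=0.8000
k=1 load: inc=0.800000, refl=0.800000·1.000000=0.8000; V=0.000000+0.800000+0.800000=1.6000
k=2 src: inc=0.800000, refl=0.800000·0.200000=0.1600; V=0.800000+0.800000+0.160000=1.7600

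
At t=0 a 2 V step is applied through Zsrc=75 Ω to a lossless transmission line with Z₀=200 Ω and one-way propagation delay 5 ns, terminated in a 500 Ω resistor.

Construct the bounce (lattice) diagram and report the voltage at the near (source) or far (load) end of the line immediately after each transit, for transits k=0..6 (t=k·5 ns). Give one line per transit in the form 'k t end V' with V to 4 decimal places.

Γ_L=0.428571, Γ_S=-0.454545; launch V₁=2·200/275=1.454545
k=0 src: V=1.4545
k=1 load: inc=1.454545, refl=1.454545·0.428571=0.6234; V=0.000000+1.454545+0.623377=2.0779
k=2 src: inc=0.623377, refl=0.623377·-0.454545=-0.2834; V=1.454545+0.623377+-0.283353=1.7946
k=3 load: inc=-0.283353, refl=-0.283353·0.428571=-0.1214; V=2.077922+-0.283353+-0.121437=1.6731
k=4 src: inc=-0.121437, refl=-0.121437·-0.454545=0.0552; V=1.794569+-0.121437+0.055199=1.7283
k=5 load: inc=0.055199, refl=0.055199·0.428571=0.0237; V=1.673132+0.055199+0.023657=1.7520
k=6 src: inc=0.023657, refl=0.023657·-0.454545=-0.0108; V=1.728331+0.023657+-0.010753=1.7412

0 0 source 1.4545
1 5 load 2.0779
2 10 source 1.7946
3 15 load 1.6731
4 20 source 1.7283
5 25 load 1.7520
6 30 source 1.7412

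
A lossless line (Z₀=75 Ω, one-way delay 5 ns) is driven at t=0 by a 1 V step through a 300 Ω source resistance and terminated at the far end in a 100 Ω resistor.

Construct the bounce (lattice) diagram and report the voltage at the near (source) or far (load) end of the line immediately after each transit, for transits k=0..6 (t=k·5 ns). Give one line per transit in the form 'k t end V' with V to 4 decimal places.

Γ_L=0.142857, Γ_S=0.600000; launch V₁=1·75/375=0.200000
k=0 src: V=0.2000
k=1 load: inc=0.200000, refl=0.200000·0.142857=0.0286; V=0.000000+0.200000+0.028571=0.2286
k=2 src: inc=0.028571, refl=0.028571·0.600000=0.0171; V=0.200000+0.028571+0.017143=0.2457
k=3 load: inc=0.017143, refl=0.017143·0.142857=0.0024; V=0.228571+0.017143+0.002449=0.2482
k=4 src: inc=0.002449, refl=0.002449·0.600000=0.0015; V=0.245714+0.002449+0.001469=0.2496
k=5 load: inc=0.001469, refl=0.001469·0.142857=0.0002; V=0.248163+0.001469+0.000210=0.2498
k=6 src: inc=0.000210, refl=0.000210·0.600000=0.0001; V=0.249633+0.000210+0.000126=0.2500

0 0 source 0.2000
1 5 load 0.2286
2 10 source 0.2457
3 15 load 0.2482
4 20 source 0.2496
5 25 load 0.2498
6 30 source 0.2500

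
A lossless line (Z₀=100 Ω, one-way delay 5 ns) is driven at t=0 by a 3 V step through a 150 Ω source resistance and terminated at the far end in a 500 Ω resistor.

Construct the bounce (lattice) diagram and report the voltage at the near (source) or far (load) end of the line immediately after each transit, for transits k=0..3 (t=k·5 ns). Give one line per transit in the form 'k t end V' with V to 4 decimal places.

Γ_L=0.666667, Γ_S=0.200000; launch V₁=3·100/250=1.200000
k=0 src: V=1.2000
k=1 load: inc=1.200000, refl=1.200000·0.666667=0.8000; V=0.000000+1.200000+0.800000=2.0000
k=2 src: inc=0.800000, refl=0.800000·0.200000=0.1600; V=1.200000+0.800000+0.160000=2.1600
k=3 load: inc=0.160000, refl=0.160000·0.666667=0.1067; V=2.000000+0.160000+0.106667=2.2667

0 0 source 1.2000
1 5 load 2.0000
2 10 source 2.1600
3 15 load 2.2667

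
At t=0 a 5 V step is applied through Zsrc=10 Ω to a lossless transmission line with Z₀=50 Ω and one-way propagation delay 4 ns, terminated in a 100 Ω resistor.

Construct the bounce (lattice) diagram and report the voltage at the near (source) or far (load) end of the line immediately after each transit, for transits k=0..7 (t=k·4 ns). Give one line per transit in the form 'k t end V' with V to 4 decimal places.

Γ_L=0.333333, Γ_S=-0.666667; launch V₁=5·50/60=4.166667
k=0 src: V=4.1667
k=1 load: inc=4.166667, refl=4.166667·0.333333=1.3889; V=0.000000+4.166667+1.388889=5.5556
k=2 src: inc=1.388889, refl=1.388889·-0.666667=-0.9259; V=4.166667+1.388889+-0.925926=4.6296
k=3 load: inc=-0.925926, refl=-0.925926·0.333333=-0.3086; V=5.555556+-0.925926+-0.308642=4.3210
k=4 src: inc=-0.308642, refl=-0.308642·-0.666667=0.2058; V=4.629630+-0.308642+0.205761=4.5267
k=5 load: inc=0.205761, refl=0.205761·0.333333=0.0686; V=4.320988+0.205761+0.068587=4.5953
k=6 src: inc=0.068587, refl=0.068587·-0.666667=-0.0457; V=4.526749+0.068587+-0.045725=4.5496
k=7 load: inc=-0.045725, refl=-0.045725·0.333333=-0.0152; V=4.595336+-0.045725+-0.015242=4.5344

0 0 source 4.1667
1 4 load 5.5556
2 8 source 4.6296
3 12 load 4.3210
4 16 source 4.5267
5 20 load 4.5953
6 24 source 4.5496
7 28 load 4.5344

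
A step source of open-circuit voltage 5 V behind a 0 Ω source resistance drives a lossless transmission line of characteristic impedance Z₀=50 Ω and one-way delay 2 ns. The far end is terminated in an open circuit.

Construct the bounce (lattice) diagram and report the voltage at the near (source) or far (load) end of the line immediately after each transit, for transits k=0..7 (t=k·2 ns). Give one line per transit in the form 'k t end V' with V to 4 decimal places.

0 0 source 5.0000
1 2 load 10.0000
2 4 source 5.0000
3 6 load 0.0000
4 8 source 5.0000
5 10 load 10.0000
6 12 source 5.0000
7 14 load 0.0000

Γ_L=1.000000, Γ_S=-1.000000; launch V₁=5·50/50=5.000000
k=0 src: V=5.0000
k=1 load: inc=5.000000, refl=5.000000·1.000000=5.0000; V=0.000000+5.000000+5.000000=10.0000
k=2 src: inc=5.000000, refl=5.000000·-1.000000=-5.0000; V=5.000000+5.000000+-5.000000=5.0000
k=3 load: inc=-5.000000, refl=-5.000000·1.000000=-5.0000; V=10.000000+-5.000000+-5.000000=0.0000
k=4 src: inc=-5.000000, refl=-5.000000·-1.000000=5.0000; V=5.000000+-5.000000+5.000000=5.0000
k=5 load: inc=5.000000, refl=5.000000·1.000000=5.0000; V=0.000000+5.000000+5.000000=10.0000
k=6 src: inc=5.000000, refl=5.000000·-1.000000=-5.0000; V=5.000000+5.000000+-5.000000=5.0000
k=7 load: inc=-5.000000, refl=-5.000000·1.000000=-5.0000; V=10.000000+-5.000000+-5.000000=0.0000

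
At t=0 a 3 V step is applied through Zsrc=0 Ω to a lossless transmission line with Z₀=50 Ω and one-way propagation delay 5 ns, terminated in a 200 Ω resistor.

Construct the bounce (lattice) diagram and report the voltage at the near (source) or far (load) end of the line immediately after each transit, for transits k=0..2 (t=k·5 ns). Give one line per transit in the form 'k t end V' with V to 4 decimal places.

0 0 source 3.0000
1 5 load 4.8000
2 10 source 3.0000

Γ_L=0.600000, Γ_S=-1.000000; launch V₁=3·50/50=3.000000
k=0 src: V=3.0000
k=1 load: inc=3.000000, refl=3.000000·0.600000=1.8000; V=0.000000+3.000000+1.800000=4.8000
k=2 src: inc=1.800000, refl=1.800000·-1.000000=-1.8000; V=3.000000+1.800000+-1.800000=3.0000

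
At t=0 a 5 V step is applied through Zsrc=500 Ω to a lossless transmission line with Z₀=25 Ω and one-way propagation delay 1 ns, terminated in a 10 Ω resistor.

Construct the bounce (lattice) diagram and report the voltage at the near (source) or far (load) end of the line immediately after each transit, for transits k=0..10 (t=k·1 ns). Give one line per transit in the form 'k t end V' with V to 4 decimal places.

Γ_L=-0.428571, Γ_S=0.904762; launch V₁=5·25/525=0.238095
k=0 src: V=0.2381
k=1 load: inc=0.238095, refl=0.238095·-0.428571=-0.1020; V=0.000000+0.238095+-0.102041=0.1361
k=2 src: inc=-0.102041, refl=-0.102041·0.904762=-0.0923; V=0.238095+-0.102041+-0.092323=0.0437
k=3 load: inc=-0.092323, refl=-0.092323·-0.428571=0.0396; V=0.136054+-0.092323+0.039567=0.0833
k=4 src: inc=0.039567, refl=0.039567·0.904762=0.0358; V=0.043732+0.039567+0.035799=0.1191
k=5 load: inc=0.035799, refl=0.035799·-0.428571=-0.0153; V=0.083299+0.035799+-0.015342=0.1038
k=6 src: inc=-0.015342, refl=-0.015342·0.904762=-0.0139; V=0.119097+-0.015342+-0.013881=0.0899
k=7 load: inc=-0.013881, refl=-0.013881·-0.428571=0.0059; V=0.103755+-0.013881+0.005949=0.0958
k=8 src: inc=0.005949, refl=0.005949·0.904762=0.0054; V=0.089874+0.005949+0.005382=0.1012
k=9 load: inc=0.005382, refl=0.005382·-0.428571=-0.0023; V=0.095823+0.005382+-0.002307=0.0989
k=10 src: inc=-0.002307, refl=-0.002307·0.904762=-0.0021; V=0.101205+-0.002307+-0.002087=0.0968

0 0 source 0.2381
1 1 load 0.1361
2 2 source 0.0437
3 3 load 0.0833
4 4 source 0.1191
5 5 load 0.1038
6 6 source 0.0899
7 7 load 0.0958
8 8 source 0.1012
9 9 load 0.0989
10 10 source 0.0968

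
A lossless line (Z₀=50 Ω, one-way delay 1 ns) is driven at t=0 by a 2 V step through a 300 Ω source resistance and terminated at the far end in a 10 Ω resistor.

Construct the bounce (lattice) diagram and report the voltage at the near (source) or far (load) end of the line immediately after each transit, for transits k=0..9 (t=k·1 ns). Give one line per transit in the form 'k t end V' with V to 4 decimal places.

0 0 source 0.2857
1 1 load 0.0952
2 2 source -0.0408
3 3 load 0.0499
4 4 source 0.1147
5 5 load 0.0715
6 6 source 0.0406
7 7 load 0.0612
8 8 source 0.0759
9 9 load 0.0661

Γ_L=-0.666667, Γ_S=0.714286; launch V₁=2·50/350=0.285714
k=0 src: V=0.2857
k=1 load: inc=0.285714, refl=0.285714·-0.666667=-0.1905; V=0.000000+0.285714+-0.190476=0.0952
k=2 src: inc=-0.190476, refl=-0.190476·0.714286=-0.1361; V=0.285714+-0.190476+-0.136054=-0.0408
k=3 load: inc=-0.136054, refl=-0.136054·-0.666667=0.0907; V=0.095238+-0.136054+0.090703=0.0499
k=4 src: inc=0.090703, refl=0.090703·0.714286=0.0648; V=-0.040816+0.090703+0.064788=0.1147
k=5 load: inc=0.064788, refl=0.064788·-0.666667=-0.0432; V=0.049887+0.064788+-0.043192=0.0715
k=6 src: inc=-0.043192, refl=-0.043192·0.714286=-0.0309; V=0.114674+-0.043192+-0.030851=0.0406
k=7 load: inc=-0.030851, refl=-0.030851·-0.666667=0.0206; V=0.071483+-0.030851+0.020568=0.0612
k=8 src: inc=0.020568, refl=0.020568·0.714286=0.0147; V=0.040631+0.020568+0.014691=0.0759
k=9 load: inc=0.014691, refl=0.014691·-0.666667=-0.0098; V=0.061199+0.014691+-0.009794=0.0661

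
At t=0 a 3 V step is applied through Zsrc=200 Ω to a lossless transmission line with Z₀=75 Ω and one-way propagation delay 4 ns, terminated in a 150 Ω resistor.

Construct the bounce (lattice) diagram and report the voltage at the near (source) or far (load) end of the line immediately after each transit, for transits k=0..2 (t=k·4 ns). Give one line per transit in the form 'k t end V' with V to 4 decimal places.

Γ_L=0.333333, Γ_S=0.454545; launch V₁=3·75/275=0.818182
k=0 src: V=0.8182
k=1 load: inc=0.818182, refl=0.818182·0.333333=0.2727; V=0.000000+0.818182+0.272727=1.0909
k=2 src: inc=0.272727, refl=0.272727·0.454545=0.1240; V=0.818182+0.272727+0.123967=1.2149

0 0 source 0.8182
1 4 load 1.0909
2 8 source 1.2149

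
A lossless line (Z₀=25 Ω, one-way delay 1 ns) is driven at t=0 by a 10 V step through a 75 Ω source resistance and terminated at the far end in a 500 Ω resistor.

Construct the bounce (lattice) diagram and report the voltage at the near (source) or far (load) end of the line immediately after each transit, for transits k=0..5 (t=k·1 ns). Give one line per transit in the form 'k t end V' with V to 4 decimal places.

0 0 source 2.5000
1 1 load 4.7619
2 2 source 5.8929
3 3 load 6.9161
4 4 source 7.4277
5 5 load 7.8906

Γ_L=0.904762, Γ_S=0.500000; launch V₁=10·25/100=2.500000
k=0 src: V=2.5000
k=1 load: inc=2.500000, refl=2.500000·0.904762=2.2619; V=0.000000+2.500000+2.261905=4.7619
k=2 src: inc=2.261905, refl=2.261905·0.500000=1.1310; V=2.500000+2.261905+1.130952=5.8929
k=3 load: inc=1.130952, refl=1.130952·0.904762=1.0232; V=4.761905+1.130952+1.023243=6.9161
k=4 src: inc=1.023243, refl=1.023243·0.500000=0.5116; V=5.892857+1.023243+0.511621=7.4277
k=5 load: inc=0.511621, refl=0.511621·0.904762=0.4629; V=6.916100+0.511621+0.462895=7.8906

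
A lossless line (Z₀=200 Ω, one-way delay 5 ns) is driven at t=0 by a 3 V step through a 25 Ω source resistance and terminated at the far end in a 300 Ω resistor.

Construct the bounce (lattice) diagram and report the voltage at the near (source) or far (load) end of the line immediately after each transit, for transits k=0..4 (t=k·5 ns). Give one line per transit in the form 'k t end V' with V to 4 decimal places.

Γ_L=0.200000, Γ_S=-0.777778; launch V₁=3·200/225=2.666667
k=0 src: V=2.6667
k=1 load: inc=2.666667, refl=2.666667·0.200000=0.5333; V=0.000000+2.666667+0.533333=3.2000
k=2 src: inc=0.533333, refl=0.533333·-0.777778=-0.4148; V=2.666667+0.533333+-0.414815=2.7852
k=3 load: inc=-0.414815, refl=-0.414815·0.200000=-0.0830; V=3.200000+-0.414815+-0.082963=2.7022
k=4 src: inc=-0.082963, refl=-0.082963·-0.777778=0.0645; V=2.785185+-0.082963+0.064527=2.7667

0 0 source 2.6667
1 5 load 3.2000
2 10 source 2.7852
3 15 load 2.7022
4 20 source 2.7667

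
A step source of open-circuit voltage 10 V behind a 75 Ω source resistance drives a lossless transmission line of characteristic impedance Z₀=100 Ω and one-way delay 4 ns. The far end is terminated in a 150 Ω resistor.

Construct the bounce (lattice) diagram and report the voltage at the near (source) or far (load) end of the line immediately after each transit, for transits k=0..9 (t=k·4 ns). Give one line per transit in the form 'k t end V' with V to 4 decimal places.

Γ_L=0.200000, Γ_S=-0.142857; launch V₁=10·100/175=5.714286
k=0 src: V=5.7143
k=1 load: inc=5.714286, refl=5.714286·0.200000=1.1429; V=0.000000+5.714286+1.142857=6.8571
k=2 src: inc=1.142857, refl=1.142857·-0.142857=-0.1633; V=5.714286+1.142857+-0.163265=6.6939
k=3 load: inc=-0.163265, refl=-0.163265·0.200000=-0.0327; V=6.857143+-0.163265+-0.032653=6.6612
k=4 src: inc=-0.032653, refl=-0.032653·-0.142857=0.0047; V=6.693878+-0.032653+0.004665=6.6659
k=5 load: inc=0.004665, refl=0.004665·0.200000=0.0009; V=6.661224+0.004665+0.000933=6.6668
k=6 src: inc=0.000933, refl=0.000933·-0.142857=-0.0001; V=6.665889+0.000933+-0.000133=6.6667
k=7 load: inc=-0.000133, refl=-0.000133·0.200000=-0.0000; V=6.666822+-0.000133+-0.000027=6.6667
k=8 src: inc=-0.000027, refl=-0.000027·-0.142857=0.0000; V=6.666689+-0.000027+0.000004=6.6667
k=9 load: inc=0.000004, refl=0.000004·0.200000=0.0000; V=6.666662+0.000004+0.000001=6.6667

0 0 source 5.7143
1 4 load 6.8571
2 8 source 6.6939
3 12 load 6.6612
4 16 source 6.6659
5 20 load 6.6668
6 24 source 6.6667
7 28 load 6.6667
8 32 source 6.6667
9 36 load 6.6667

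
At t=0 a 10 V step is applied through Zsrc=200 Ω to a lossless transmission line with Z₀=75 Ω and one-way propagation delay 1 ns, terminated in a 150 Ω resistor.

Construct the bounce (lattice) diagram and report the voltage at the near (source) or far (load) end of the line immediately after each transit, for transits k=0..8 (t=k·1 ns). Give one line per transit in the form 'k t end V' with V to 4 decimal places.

Γ_L=0.333333, Γ_S=0.454545; launch V₁=10·75/275=2.727273
k=0 src: V=2.7273
k=1 load: inc=2.727273, refl=2.727273·0.333333=0.9091; V=0.000000+2.727273+0.909091=3.6364
k=2 src: inc=0.909091, refl=0.909091·0.454545=0.4132; V=2.727273+0.909091+0.413223=4.0496
k=3 load: inc=0.413223, refl=0.413223·0.333333=0.1377; V=3.636364+0.413223+0.137741=4.1873
k=4 src: inc=0.137741, refl=0.137741·0.454545=0.0626; V=4.049587+0.137741+0.062610=4.2499
k=5 load: inc=0.062610, refl=0.062610·0.333333=0.0209; V=4.187328+0.062610+0.020870=4.2708
k=6 src: inc=0.020870, refl=0.020870·0.454545=0.0095; V=4.249937+0.020870+0.009486=4.2803
k=7 load: inc=0.009486, refl=0.009486·0.333333=0.0032; V=4.270807+0.009486+0.003162=4.2835
k=8 src: inc=0.003162, refl=0.003162·0.454545=0.0014; V=4.280294+0.003162+0.001437=4.2849

0 0 source 2.7273
1 1 load 3.6364
2 2 source 4.0496
3 3 load 4.1873
4 4 source 4.2499
5 5 load 4.2708
6 6 source 4.2803
7 7 load 4.2835
8 8 source 4.2849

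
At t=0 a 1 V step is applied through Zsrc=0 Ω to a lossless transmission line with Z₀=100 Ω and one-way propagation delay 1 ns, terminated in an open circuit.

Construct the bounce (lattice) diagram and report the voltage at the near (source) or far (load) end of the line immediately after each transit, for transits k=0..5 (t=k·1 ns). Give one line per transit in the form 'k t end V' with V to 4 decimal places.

0 0 source 1.0000
1 1 load 2.0000
2 2 source 1.0000
3 3 load 0.0000
4 4 source 1.0000
5 5 load 2.0000

Γ_L=1.000000, Γ_S=-1.000000; launch V₁=1·100/100=1.000000
k=0 src: V=1.0000
k=1 load: inc=1.000000, refl=1.000000·1.000000=1.0000; V=0.000000+1.000000+1.000000=2.0000
k=2 src: inc=1.000000, refl=1.000000·-1.000000=-1.0000; V=1.000000+1.000000+-1.000000=1.0000
k=3 load: inc=-1.000000, refl=-1.000000·1.000000=-1.0000; V=2.000000+-1.000000+-1.000000=0.0000
k=4 src: inc=-1.000000, refl=-1.000000·-1.000000=1.0000; V=1.000000+-1.000000+1.000000=1.0000
k=5 load: inc=1.000000, refl=1.000000·1.000000=1.0000; V=0.000000+1.000000+1.000000=2.0000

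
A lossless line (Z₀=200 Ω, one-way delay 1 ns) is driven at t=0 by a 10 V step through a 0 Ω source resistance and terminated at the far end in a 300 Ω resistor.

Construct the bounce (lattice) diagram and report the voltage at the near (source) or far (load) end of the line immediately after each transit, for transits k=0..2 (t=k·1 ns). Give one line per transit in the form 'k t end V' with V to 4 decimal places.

0 0 source 10.0000
1 1 load 12.0000
2 2 source 10.0000

Γ_L=0.200000, Γ_S=-1.000000; launch V₁=10·200/200=10.000000
k=0 src: V=10.0000
k=1 load: inc=10.000000, refl=10.000000·0.200000=2.0000; V=0.000000+10.000000+2.000000=12.0000
k=2 src: inc=2.000000, refl=2.000000·-1.000000=-2.0000; V=10.000000+2.000000+-2.000000=10.0000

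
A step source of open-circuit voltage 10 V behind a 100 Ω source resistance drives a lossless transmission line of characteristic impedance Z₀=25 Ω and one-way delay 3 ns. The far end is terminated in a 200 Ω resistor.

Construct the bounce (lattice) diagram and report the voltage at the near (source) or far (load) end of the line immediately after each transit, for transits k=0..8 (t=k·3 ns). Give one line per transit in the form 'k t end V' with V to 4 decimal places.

0 0 source 2.0000
1 3 load 3.5556
2 6 source 4.4889
3 9 load 5.2148
4 12 source 5.6504
5 15 load 5.9891
6 18 source 6.1924
7 21 load 6.3505
8 24 source 6.4453

Γ_L=0.777778, Γ_S=0.600000; launch V₁=10·25/125=2.000000
k=0 src: V=2.0000
k=1 load: inc=2.000000, refl=2.000000·0.777778=1.5556; V=0.000000+2.000000+1.555556=3.5556
k=2 src: inc=1.555556, refl=1.555556·0.600000=0.9333; V=2.000000+1.555556+0.933333=4.4889
k=3 load: inc=0.933333, refl=0.933333·0.777778=0.7259; V=3.555556+0.933333+0.725926=5.2148
k=4 src: inc=0.725926, refl=0.725926·0.600000=0.4356; V=4.488889+0.725926+0.435556=5.6504
k=5 load: inc=0.435556, refl=0.435556·0.777778=0.3388; V=5.214815+0.435556+0.338765=5.9891
k=6 src: inc=0.338765, refl=0.338765·0.600000=0.2033; V=5.650370+0.338765+0.203259=6.1924
k=7 load: inc=0.203259, refl=0.203259·0.777778=0.1581; V=5.989136+0.203259+0.158091=6.3505
k=8 src: inc=0.158091, refl=0.158091·0.600000=0.0949; V=6.192395+0.158091+0.094854=6.4453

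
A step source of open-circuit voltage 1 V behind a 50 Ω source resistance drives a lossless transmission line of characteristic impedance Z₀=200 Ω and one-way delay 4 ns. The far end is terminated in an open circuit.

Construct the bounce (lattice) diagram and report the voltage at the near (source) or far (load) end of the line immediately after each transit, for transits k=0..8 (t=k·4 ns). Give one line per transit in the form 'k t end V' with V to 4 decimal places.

Γ_L=1.000000, Γ_S=-0.600000; launch V₁=1·200/250=0.800000
k=0 src: V=0.8000
k=1 load: inc=0.800000, refl=0.800000·1.000000=0.8000; V=0.000000+0.800000+0.800000=1.6000
k=2 src: inc=0.800000, refl=0.800000·-0.600000=-0.4800; V=0.800000+0.800000+-0.480000=1.1200
k=3 load: inc=-0.480000, refl=-0.480000·1.000000=-0.4800; V=1.600000+-0.480000+-0.480000=0.6400
k=4 src: inc=-0.480000, refl=-0.480000·-0.600000=0.2880; V=1.120000+-0.480000+0.288000=0.9280
k=5 load: inc=0.288000, refl=0.288000·1.000000=0.2880; V=0.640000+0.288000+0.288000=1.2160
k=6 src: inc=0.288000, refl=0.288000·-0.600000=-0.1728; V=0.928000+0.288000+-0.172800=1.0432
k=7 load: inc=-0.172800, refl=-0.172800·1.000000=-0.1728; V=1.216000+-0.172800+-0.172800=0.8704
k=8 src: inc=-0.172800, refl=-0.172800·-0.600000=0.1037; V=1.043200+-0.172800+0.103680=0.9741

0 0 source 0.8000
1 4 load 1.6000
2 8 source 1.1200
3 12 load 0.6400
4 16 source 0.9280
5 20 load 1.2160
6 24 source 1.0432
7 28 load 0.8704
8 32 source 0.9741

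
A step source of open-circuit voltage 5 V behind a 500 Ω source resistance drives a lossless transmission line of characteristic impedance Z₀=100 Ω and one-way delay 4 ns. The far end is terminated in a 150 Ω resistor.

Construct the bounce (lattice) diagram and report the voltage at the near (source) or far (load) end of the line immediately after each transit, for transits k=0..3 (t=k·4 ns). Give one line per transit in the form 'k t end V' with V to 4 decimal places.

Γ_L=0.200000, Γ_S=0.666667; launch V₁=5·100/600=0.833333
k=0 src: V=0.8333
k=1 load: inc=0.833333, refl=0.833333·0.200000=0.1667; V=0.000000+0.833333+0.166667=1.0000
k=2 src: inc=0.166667, refl=0.166667·0.666667=0.1111; V=0.833333+0.166667+0.111111=1.1111
k=3 load: inc=0.111111, refl=0.111111·0.200000=0.0222; V=1.000000+0.111111+0.022222=1.1333

0 0 source 0.8333
1 4 load 1.0000
2 8 source 1.1111
3 12 load 1.1333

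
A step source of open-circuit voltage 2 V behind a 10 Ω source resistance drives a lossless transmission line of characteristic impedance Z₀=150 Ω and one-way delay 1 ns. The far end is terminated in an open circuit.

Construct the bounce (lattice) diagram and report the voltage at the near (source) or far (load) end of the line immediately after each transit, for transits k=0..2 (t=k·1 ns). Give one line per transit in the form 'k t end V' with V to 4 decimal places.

Γ_L=1.000000, Γ_S=-0.875000; launch V₁=2·150/160=1.875000
k=0 src: V=1.8750
k=1 load: inc=1.875000, refl=1.875000·1.000000=1.8750; V=0.000000+1.875000+1.875000=3.7500
k=2 src: inc=1.875000, refl=1.875000·-0.875000=-1.6406; V=1.875000+1.875000+-1.640625=2.1094

0 0 source 1.8750
1 1 load 3.7500
2 2 source 2.1094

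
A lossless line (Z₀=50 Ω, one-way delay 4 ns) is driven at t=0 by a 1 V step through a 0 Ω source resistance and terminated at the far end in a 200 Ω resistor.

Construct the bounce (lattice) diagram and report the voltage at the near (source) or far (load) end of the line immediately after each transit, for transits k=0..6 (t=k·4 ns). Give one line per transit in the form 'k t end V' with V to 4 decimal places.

Γ_L=0.600000, Γ_S=-1.000000; launch V₁=1·50/50=1.000000
k=0 src: V=1.0000
k=1 load: inc=1.000000, refl=1.000000·0.600000=0.6000; V=0.000000+1.000000+0.600000=1.6000
k=2 src: inc=0.600000, refl=0.600000·-1.000000=-0.6000; V=1.000000+0.600000+-0.600000=1.0000
k=3 load: inc=-0.600000, refl=-0.600000·0.600000=-0.3600; V=1.600000+-0.600000+-0.360000=0.6400
k=4 src: inc=-0.360000, refl=-0.360000·-1.000000=0.3600; V=1.000000+-0.360000+0.360000=1.0000
k=5 load: inc=0.360000, refl=0.360000·0.600000=0.2160; V=0.640000+0.360000+0.216000=1.2160
k=6 src: inc=0.216000, refl=0.216000·-1.000000=-0.2160; V=1.000000+0.216000+-0.216000=1.0000

0 0 source 1.0000
1 4 load 1.6000
2 8 source 1.0000
3 12 load 0.6400
4 16 source 1.0000
5 20 load 1.2160
6 24 source 1.0000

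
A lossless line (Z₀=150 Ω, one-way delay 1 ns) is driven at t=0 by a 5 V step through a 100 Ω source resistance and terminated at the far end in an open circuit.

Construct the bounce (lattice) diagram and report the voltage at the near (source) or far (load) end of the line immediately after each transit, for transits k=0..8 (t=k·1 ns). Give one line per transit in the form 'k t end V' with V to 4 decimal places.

0 0 source 3.0000
1 1 load 6.0000
2 2 source 5.4000
3 3 load 4.8000
4 4 source 4.9200
5 5 load 5.0400
6 6 source 5.0160
7 7 load 4.9920
8 8 source 4.9968

Γ_L=1.000000, Γ_S=-0.200000; launch V₁=5·150/250=3.000000
k=0 src: V=3.0000
k=1 load: inc=3.000000, refl=3.000000·1.000000=3.0000; V=0.000000+3.000000+3.000000=6.0000
k=2 src: inc=3.000000, refl=3.000000·-0.200000=-0.6000; V=3.000000+3.000000+-0.600000=5.4000
k=3 load: inc=-0.600000, refl=-0.600000·1.000000=-0.6000; V=6.000000+-0.600000+-0.600000=4.8000
k=4 src: inc=-0.600000, refl=-0.600000·-0.200000=0.1200; V=5.400000+-0.600000+0.120000=4.9200
k=5 load: inc=0.120000, refl=0.120000·1.000000=0.1200; V=4.800000+0.120000+0.120000=5.0400
k=6 src: inc=0.120000, refl=0.120000·-0.200000=-0.0240; V=4.920000+0.120000+-0.024000=5.0160
k=7 load: inc=-0.024000, refl=-0.024000·1.000000=-0.0240; V=5.040000+-0.024000+-0.024000=4.9920
k=8 src: inc=-0.024000, refl=-0.024000·-0.200000=0.0048; V=5.016000+-0.024000+0.004800=4.9968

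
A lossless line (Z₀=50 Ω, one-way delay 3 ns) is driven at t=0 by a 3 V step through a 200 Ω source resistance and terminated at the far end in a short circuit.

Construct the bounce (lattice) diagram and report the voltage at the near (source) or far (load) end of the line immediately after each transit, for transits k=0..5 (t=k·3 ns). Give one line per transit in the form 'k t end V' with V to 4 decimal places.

0 0 source 0.6000
1 3 load 0.0000
2 6 source -0.3600
3 9 load 0.0000
4 12 source 0.2160
5 15 load 0.0000

Γ_L=-1.000000, Γ_S=0.600000; launch V₁=3·50/250=0.600000
k=0 src: V=0.6000
k=1 load: inc=0.600000, refl=0.600000·-1.000000=-0.6000; V=0.000000+0.600000+-0.600000=0.0000
k=2 src: inc=-0.600000, refl=-0.600000·0.600000=-0.3600; V=0.600000+-0.600000+-0.360000=-0.3600
k=3 load: inc=-0.360000, refl=-0.360000·-1.000000=0.3600; V=0.000000+-0.360000+0.360000=0.0000
k=4 src: inc=0.360000, refl=0.360000·0.600000=0.2160; V=-0.360000+0.360000+0.216000=0.2160
k=5 load: inc=0.216000, refl=0.216000·-1.000000=-0.2160; V=0.000000+0.216000+-0.216000=0.0000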